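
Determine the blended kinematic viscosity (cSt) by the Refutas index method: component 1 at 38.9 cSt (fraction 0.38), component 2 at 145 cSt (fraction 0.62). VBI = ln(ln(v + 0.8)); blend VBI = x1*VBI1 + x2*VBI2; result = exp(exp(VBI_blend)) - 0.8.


Refutas method: VBN_i = 14.534*ln(ln(visc_i + 0.8)) + 10.975, blended linearly by mass fraction; since VBN is linear in VBI_i = ln(ln(visc_i + 0.8)) and the fractions sum to 1, blend VBI directly: visc = exp(exp(VBI_blend)) - 0.8
VBI_1 = ln(ln(38.9 + 0.8)) = 1.30328
VBI_2 = ln(ln(145 + 0.8)) = 1.60588
VBI_blend = 0.38 * 1.30328 + 0.62 * 1.60588 = 1.49089
visc_blend = exp(exp(1.49089)) - 0.8 = 84.06

84.06 cSt


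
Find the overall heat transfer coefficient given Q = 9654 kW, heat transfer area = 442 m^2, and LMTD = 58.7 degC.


From Q = U*A*LMTD, U = Q / (A * LMTD)
U = 9654 / (442 * 58.7) = 9654 / 25945.4 = 0.3721

0.3721 kW/(m^2*K)


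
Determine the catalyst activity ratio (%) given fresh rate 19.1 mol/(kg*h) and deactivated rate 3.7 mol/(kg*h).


Activity (%) = (rate_used / rate_fresh) * 100
rate_used = 3.7, rate_fresh = 19.1
= (3.7 / 19.1) * 100
= 0.1937 * 100 = 19.37

19.37 %


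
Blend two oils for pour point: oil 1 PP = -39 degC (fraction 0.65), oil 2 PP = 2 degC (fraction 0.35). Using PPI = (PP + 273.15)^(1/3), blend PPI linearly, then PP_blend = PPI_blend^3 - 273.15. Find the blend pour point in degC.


PPI_1 = (-39 + 273.15)^(1/3) = 6.163557
PPI_2 = (2 + 273.15)^(1/3) = 6.504139
PPI_blend = 0.65 * 6.163557 + 0.35 * 6.504139 = 6.282761
PP_blend = 6.282761^3 - 273.15 = 248 - 273.15 = -25.15

-25.15 degC


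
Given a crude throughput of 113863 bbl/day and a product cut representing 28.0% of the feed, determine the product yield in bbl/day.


Crude throughput = 113863 bbl/day
Fraction yield = 28.0%
yield = throughput * fraction / 100
yield = 113863 * 28.0 / 100 = 31881.64

31881.64 bbl/day


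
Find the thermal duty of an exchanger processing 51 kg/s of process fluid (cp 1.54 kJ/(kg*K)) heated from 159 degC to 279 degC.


Q = m_dot * cp * delta_T
delta_T = 279 - 159 = 120 K
Q = 51 * 1.54 * 120
= 78.54 * 120
= 9424.8 kW

9424.8 kW


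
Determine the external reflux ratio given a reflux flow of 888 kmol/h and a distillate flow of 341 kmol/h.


Reflux ratio definition: R = L / D (liquid returned / distillate withdrawn)
L = 888 kmol/h, D = 341 kmol/h
R = 888 / 341 = 2.604

2.604


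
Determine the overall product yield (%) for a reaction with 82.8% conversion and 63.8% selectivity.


Overall yield = conversion (%) * selectivity (%) / 100
Conversion = 82.8%, Selectivity = 63.8%
Y = 82.8 * 63.8 / 100
= 52.8264 %

52.8264 %


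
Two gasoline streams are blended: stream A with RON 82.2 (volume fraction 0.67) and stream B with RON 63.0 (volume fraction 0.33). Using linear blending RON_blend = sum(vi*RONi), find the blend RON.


Linear blending: RON_blend = sum(vi * RONi)
Contribution 1: 0.67 * 82.2 = 55.074
Contribution 2: 0.33 * 63.0 = 20.79
RON_blend = 55.074 + 20.79 = 75.864

75.864


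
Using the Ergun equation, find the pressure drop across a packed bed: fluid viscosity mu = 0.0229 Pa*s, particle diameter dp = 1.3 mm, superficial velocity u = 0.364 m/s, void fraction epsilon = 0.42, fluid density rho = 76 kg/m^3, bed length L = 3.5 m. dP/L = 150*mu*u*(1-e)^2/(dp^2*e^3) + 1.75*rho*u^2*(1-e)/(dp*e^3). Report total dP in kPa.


dp = 1.3 mm = 0.0013 m
Viscous term = 150*0.0229*0.364*(1-0.42)^2 / (0.0013^2*0.42^3) = 3359310
Inertial term = 1.75*76*0.364^2*(1-0.42) / (0.0013*0.42^3) = 106119
dP/L = 3359310 + 106119 = 3465430 Pa/m
dP = 3465430 * 3.5 / 1000 = 12130 kPa

12130 kPa


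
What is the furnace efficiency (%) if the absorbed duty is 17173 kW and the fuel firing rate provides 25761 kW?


Furnace efficiency = Q_absorbed / Q_fuel * 100
= 17173 / 25761 * 100 = 66.66

66.66 %


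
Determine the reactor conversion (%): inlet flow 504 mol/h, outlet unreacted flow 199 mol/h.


X = (F_in - F_out) / F_in * 100
Moles reacted = 504 - 199 = 305
X = 305 / 504 * 100
= 0.6052 * 100
= 60.52 %

60.52 %


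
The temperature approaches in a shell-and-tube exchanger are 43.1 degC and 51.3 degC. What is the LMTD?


LMTD = (dT1 - dT2) / ln(dT1/dT2)
= (43.1 - 51.3) / ln(43.1 / 51.3) = -8.2 / -0.174168 = 47.08

47.08 degC


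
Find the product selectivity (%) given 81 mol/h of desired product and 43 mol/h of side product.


Selectivity = desired / (desired + undesired) * 100
Total products = 81 + 43 = 124 mol/h
S = 81 / 124 * 100
= 0.6532 * 100
= 65.32 %

65.32 %


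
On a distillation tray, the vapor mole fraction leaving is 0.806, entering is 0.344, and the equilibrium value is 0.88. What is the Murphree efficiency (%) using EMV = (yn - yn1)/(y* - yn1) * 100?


Murphree vapor efficiency: EMV = (y_n - y_(n-1)) / (y*_n - y_(n-1)) * 100
EMV = (0.806 - 0.344) / (0.88 - 0.344) * 100 = 0.462 / 0.536 * 100 = 86.19

86.19 %


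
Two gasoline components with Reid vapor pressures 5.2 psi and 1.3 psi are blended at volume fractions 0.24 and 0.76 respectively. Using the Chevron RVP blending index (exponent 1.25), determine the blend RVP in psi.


Chevron index: RVP_blend = (sum xi*RVPi^1.25)^(1/1.25)
RVP^1.25 terms: 0.24 * 5.2^1.25 + 0.76 * 1.3^1.25 = 2.93956
RVP_blend = 2.93956^(1/1.25) = 2.369

2.369 psi


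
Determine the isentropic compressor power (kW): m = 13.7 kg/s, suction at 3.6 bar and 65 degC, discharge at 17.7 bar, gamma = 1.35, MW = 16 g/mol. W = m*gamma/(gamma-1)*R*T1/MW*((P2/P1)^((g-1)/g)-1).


Isentropic work: W = m*(gamma/(gamma-1))*(R*T1/MW)*((P2/P1)^((gamma-1)/gamma) - 1)
T1 = 65 + 273.15 = 338.15 K
Pressure ratio = 17.7 / 3.6 = 4.91667
Exponent = (1.35 - 1)/1.35 = 0.259259
(P2/P1)^exp - 1 = 4.91667^0.259259 - 1 = 0.5112
W = 13.7 * 1.35 / 0.35 * 8.314 * 338.15 / 16 * 0.5112 = 4747

4747 kW


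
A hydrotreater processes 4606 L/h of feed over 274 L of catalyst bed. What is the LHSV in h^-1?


LHSV = volumetric feed rate / catalyst volume
= 4606 L/h / 274 L
= 16.81 h^-1

16.81 h^-1


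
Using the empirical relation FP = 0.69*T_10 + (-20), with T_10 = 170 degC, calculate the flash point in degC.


FP = 0.69 * 170 + (-20) = 97.3

97.3 degC


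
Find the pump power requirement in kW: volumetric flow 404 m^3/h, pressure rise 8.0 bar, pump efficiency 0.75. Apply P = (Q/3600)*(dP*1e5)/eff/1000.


Q = 404 / 3600 = 0.112222 m^3/s
P = 0.112222 * (8.0 * 1e5) / 0.75 / 1000 = 119.7

119.7 kW


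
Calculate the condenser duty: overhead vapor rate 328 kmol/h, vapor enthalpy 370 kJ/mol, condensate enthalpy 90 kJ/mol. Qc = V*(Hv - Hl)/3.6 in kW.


Qc = 328 * (370 - 90) / 3.6 = 328 * 280 / 3.6 = 25510

25510 kW


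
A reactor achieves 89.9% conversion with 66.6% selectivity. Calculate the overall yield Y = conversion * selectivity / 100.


Overall yield = conversion (%) * selectivity (%) / 100
Conversion = 89.9%, Selectivity = 66.6%
Y = 89.9 * 66.6 / 100
= 59.8734 %

59.8734 %


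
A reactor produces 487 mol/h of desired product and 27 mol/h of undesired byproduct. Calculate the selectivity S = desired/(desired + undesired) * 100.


Selectivity = desired / (desired + undesired) * 100
Total products = 487 + 27 = 514 mol/h
S = 487 / 514 * 100
= 0.9475 * 100
= 94.75 %

94.75 %


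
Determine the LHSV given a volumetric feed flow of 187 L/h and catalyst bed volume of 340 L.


LHSV = volumetric feed rate / catalyst volume
= 187 L/h / 340 L
= 0.5500 h^-1

0.5500 h^-1


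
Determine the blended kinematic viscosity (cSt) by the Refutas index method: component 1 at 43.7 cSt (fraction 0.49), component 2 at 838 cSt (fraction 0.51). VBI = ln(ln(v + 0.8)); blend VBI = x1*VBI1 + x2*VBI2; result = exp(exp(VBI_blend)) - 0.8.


Refutas method: VBN_i = 14.534*ln(ln(visc_i + 0.8)) + 10.975, blended linearly by mass fraction; since VBN is linear in VBI_i = ln(ln(visc_i + 0.8)) and the fractions sum to 1, blend VBI directly: visc = exp(exp(VBI_blend)) - 0.8
VBI_1 = ln(ln(43.7 + 0.8)) = 1.33381
VBI_2 = ln(ln(838 + 0.8)) = 1.90687
VBI_blend = 0.49 * 1.33381 + 0.51 * 1.90687 = 1.62607
visc_blend = exp(exp(1.62607)) - 0.8 = 160.6

160.6 cSt


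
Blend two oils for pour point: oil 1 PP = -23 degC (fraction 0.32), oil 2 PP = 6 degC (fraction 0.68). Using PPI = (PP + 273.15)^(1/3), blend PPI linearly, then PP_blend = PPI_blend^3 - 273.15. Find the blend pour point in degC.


PPI_1 = (-23 + 273.15)^(1/3) = 6.300865
PPI_2 = (6 + 273.15)^(1/3) = 6.535506
PPI_blend = 0.32 * 6.300865 + 0.68 * 6.535506 = 6.460421
PP_blend = 6.460421^3 - 273.15 = 269.6388 - 273.15 = -3.51

-3.51 degC


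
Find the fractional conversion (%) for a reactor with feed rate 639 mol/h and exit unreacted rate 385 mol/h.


X = (F_in - F_out) / F_in * 100
Moles reacted = 639 - 385 = 254
X = 254 / 639 * 100
= 0.3975 * 100
= 39.75 %

39.75 %


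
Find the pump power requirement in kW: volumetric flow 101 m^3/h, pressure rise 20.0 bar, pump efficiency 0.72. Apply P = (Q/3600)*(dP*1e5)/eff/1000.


Q = 101 / 3600 = 0.0280556 m^3/s
P = 0.0280556 * (20.0 * 1e5) / 0.72 / 1000 = 77.93

77.93 kW


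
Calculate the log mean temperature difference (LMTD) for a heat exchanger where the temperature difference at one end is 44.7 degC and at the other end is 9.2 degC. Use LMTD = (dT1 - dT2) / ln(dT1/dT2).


LMTD = (dT1 - dT2) / ln(dT1/dT2)
= (44.7 - 9.2) / ln(44.7 / 9.2) = 35.5 / 1.58077 = 22.46

22.46 degC


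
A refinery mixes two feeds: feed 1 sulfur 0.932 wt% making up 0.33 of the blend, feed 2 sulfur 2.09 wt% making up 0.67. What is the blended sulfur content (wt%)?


Linear sulfur blending: S_blend = x1*S1 + x2*S2
Contribution 1: 0.33 * 0.932 = 0.30756 wt%
Contribution 2: 0.67 * 2.09 = 1.4003 wt%
S_blend = 0.30756 + 1.4003 = 1.70786

1.70786 wt%


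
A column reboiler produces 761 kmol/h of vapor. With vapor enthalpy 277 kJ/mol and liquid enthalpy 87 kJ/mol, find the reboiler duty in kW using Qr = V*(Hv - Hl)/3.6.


Qr = 761 * (277 - 87) / 3.6 = 761 * 190 / 3.6 = 40160

40160 kW


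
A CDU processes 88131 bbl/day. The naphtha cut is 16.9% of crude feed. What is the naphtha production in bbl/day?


Crude throughput = 88131 bbl/day
Fraction yield = 16.9%
yield = throughput * fraction / 100
yield = 88131 * 16.9 / 100 = 14894.139

14894.139 bbl/day


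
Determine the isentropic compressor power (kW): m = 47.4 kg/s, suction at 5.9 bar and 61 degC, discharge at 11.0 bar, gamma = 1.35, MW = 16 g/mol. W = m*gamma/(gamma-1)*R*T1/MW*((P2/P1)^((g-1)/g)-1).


Isentropic work: W = m*(gamma/(gamma-1))*(R*T1/MW)*((P2/P1)^((gamma-1)/gamma) - 1)
T1 = 61 + 273.15 = 334.15 K
Pressure ratio = 11.0 / 5.9 = 1.86441
Exponent = (1.35 - 1)/1.35 = 0.259259
(P2/P1)^exp - 1 = 1.86441^0.259259 - 1 = 0.175277
W = 47.4 * 1.35 / 0.35 * 8.314 * 334.15 / 16 * 0.175277 = 5564

5564 kW


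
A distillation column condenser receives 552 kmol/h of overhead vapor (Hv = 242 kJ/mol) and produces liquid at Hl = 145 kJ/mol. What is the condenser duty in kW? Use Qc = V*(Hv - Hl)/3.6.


Qc = 552 * (242 - 145) / 3.6 = 552 * 97 / 3.6 = 14870

14870 kW


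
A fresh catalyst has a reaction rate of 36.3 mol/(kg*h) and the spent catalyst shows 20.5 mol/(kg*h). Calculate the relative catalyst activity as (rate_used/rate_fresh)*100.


Activity (%) = (rate_used / rate_fresh) * 100
rate_used = 20.5, rate_fresh = 36.3
= (20.5 / 36.3) * 100
= 0.5647 * 100 = 56.47

56.47 %


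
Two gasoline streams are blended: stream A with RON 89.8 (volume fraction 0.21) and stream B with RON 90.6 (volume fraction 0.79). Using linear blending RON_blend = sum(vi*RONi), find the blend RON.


Linear blending: RON_blend = sum(vi * RONi)
Contribution 1: 0.21 * 89.8 = 18.858
Contribution 2: 0.79 * 90.6 = 71.574
RON_blend = 18.858 + 71.574 = 90.432

90.432


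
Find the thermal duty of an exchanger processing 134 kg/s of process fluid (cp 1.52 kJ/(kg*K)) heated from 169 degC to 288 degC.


Q = m_dot * cp * delta_T
delta_T = 288 - 169 = 119 K
Q = 134 * 1.52 * 119
= 203.68 * 119
= 24237.92 kW

24237.92 kW


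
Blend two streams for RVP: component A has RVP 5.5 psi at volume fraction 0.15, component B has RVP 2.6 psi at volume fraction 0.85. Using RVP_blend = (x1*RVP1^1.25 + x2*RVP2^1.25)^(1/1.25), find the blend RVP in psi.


Chevron index: RVP_blend = (sum xi*RVPi^1.25)^(1/1.25)
RVP^1.25 terms: 0.15 * 5.5^1.25 + 0.85 * 2.6^1.25 = 4.06972
RVP_blend = 4.06972^(1/1.25) = 3.074

3.074 psi


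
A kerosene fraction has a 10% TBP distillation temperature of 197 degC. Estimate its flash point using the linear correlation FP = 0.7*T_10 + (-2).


FP = 0.7 * 197 + (-2) = 135.9

135.9 degC


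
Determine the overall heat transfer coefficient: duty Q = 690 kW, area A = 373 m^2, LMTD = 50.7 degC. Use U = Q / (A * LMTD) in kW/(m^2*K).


From Q = U*A*LMTD, U = Q / (A * LMTD)
U = 690 / (373 * 50.7) = 690 / 18911.1 = 0.03649

0.03649 kW/(m^2*K)


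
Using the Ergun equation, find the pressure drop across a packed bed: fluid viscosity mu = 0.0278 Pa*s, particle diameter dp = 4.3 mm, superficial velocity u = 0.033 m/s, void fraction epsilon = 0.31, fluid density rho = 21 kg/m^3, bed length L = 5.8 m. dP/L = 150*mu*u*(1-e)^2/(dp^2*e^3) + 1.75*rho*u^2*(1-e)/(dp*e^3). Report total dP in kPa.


dp = 4.3 mm = 0.0043 m
Viscous term = 150*0.0278*0.033*(1-0.31)^2 / (0.0043^2*0.31^3) = 118940
Inertial term = 1.75*21*0.033^2*(1-0.31) / (0.0043*0.31^3) = 215.566
dP/L = 118940 + 215.566 = 119156 Pa/m
dP = 119156 * 5.8 / 1000 = 691.1 kPa

691.1 kPa


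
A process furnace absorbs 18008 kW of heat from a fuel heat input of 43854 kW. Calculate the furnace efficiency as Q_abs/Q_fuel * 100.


Furnace efficiency = Q_absorbed / Q_fuel * 100
= 18008 / 43854 * 100 = 41.06

41.06 %


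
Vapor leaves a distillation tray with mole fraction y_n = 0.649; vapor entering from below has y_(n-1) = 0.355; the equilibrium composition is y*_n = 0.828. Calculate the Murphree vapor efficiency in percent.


Murphree vapor efficiency: EMV = (y_n - y_(n-1)) / (y*_n - y_(n-1)) * 100
EMV = (0.649 - 0.355) / (0.828 - 0.355) * 100 = 0.294 / 0.473 * 100 = 62.16

62.16 %


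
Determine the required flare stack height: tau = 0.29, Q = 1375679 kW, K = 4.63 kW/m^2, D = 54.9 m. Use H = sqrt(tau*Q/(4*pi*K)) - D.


tau*Q/(4*pi*K) = 0.29 * 1375679 / (4 * pi * 4.63) = 6856.84
sqrt(6856.84) = 82.806
H = 82.806 - 54.9 = 27.91

27.91 m


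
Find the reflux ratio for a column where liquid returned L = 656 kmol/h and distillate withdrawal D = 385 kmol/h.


Reflux ratio definition: R = L / D (liquid returned / distillate withdrawn)
L = 656 kmol/h, D = 385 kmol/h
R = 656 / 385 = 1.704

1.704


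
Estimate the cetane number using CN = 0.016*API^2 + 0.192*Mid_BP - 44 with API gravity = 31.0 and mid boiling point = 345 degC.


CN = 0.016 * 31.0^2 + 0.192 * 345 - 44
CN = 15.376 + 66.24 - 44 = 37.616

37.616


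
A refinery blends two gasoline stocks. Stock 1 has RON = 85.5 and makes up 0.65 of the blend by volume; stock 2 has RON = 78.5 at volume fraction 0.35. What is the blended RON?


Linear blending: RON_blend = sum(vi * RONi)
Contribution 1: 0.65 * 85.5 = 55.575
Contribution 2: 0.35 * 78.5 = 27.475
RON_blend = 55.575 + 27.475 = 83.05

83.05


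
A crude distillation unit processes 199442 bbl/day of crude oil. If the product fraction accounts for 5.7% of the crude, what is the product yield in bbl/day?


Crude throughput = 199442 bbl/day
Fraction yield = 5.7%
yield = throughput * fraction / 100
yield = 199442 * 5.7 / 100 = 11368.194

11368.194 bbl/day


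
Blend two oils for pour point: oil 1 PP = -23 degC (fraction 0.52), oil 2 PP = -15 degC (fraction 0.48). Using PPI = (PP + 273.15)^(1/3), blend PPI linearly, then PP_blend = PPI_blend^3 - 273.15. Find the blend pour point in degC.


PPI_1 = (-23 + 273.15)^(1/3) = 6.300865
PPI_2 = (-15 + 273.15)^(1/3) = 6.36733
PPI_blend = 0.52 * 6.300865 + 0.48 * 6.36733 = 6.332768
PP_blend = 6.332768^3 - 273.15 = 253.969 - 273.15 = -19.18

-19.18 degC


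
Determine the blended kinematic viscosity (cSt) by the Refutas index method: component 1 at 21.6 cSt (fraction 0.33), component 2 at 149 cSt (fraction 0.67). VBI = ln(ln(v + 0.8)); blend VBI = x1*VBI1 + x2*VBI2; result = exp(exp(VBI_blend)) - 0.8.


Refutas method: VBN_i = 14.534*ln(ln(visc_i + 0.8)) + 10.975, blended linearly by mass fraction; since VBN is linear in VBI_i = ln(ln(visc_i + 0.8)) and the fractions sum to 1, blend VBI directly: visc = exp(exp(VBI_blend)) - 0.8
VBI_1 = ln(ln(21.6 + 0.8)) = 1.13432
VBI_2 = ln(ln(149 + 0.8)) = 1.6113
VBI_blend = 0.33 * 1.13432 + 0.67 * 1.6113 = 1.4539
visc_blend = exp(exp(1.4539)) - 0.8 = 71.42

71.42 cSt


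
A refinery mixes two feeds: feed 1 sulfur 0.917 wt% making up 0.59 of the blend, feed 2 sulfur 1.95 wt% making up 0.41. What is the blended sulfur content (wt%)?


Linear sulfur blending: S_blend = x1*S1 + x2*S2
Contribution 1: 0.59 * 0.917 = 0.54103 wt%
Contribution 2: 0.41 * 1.95 = 0.7995 wt%
S_blend = 0.54103 + 0.7995 = 1.34053

1.34053 wt%


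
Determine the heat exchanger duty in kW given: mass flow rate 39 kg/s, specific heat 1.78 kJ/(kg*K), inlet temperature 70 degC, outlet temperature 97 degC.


Q = m_dot * cp * delta_T
delta_T = 97 - 70 = 27 K
Q = 39 * 1.78 * 27
= 69.42 * 27
= 1874.34 kW

1874.34 kW


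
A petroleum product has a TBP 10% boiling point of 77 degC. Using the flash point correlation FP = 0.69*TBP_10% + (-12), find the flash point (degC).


FP = 0.69 * 77 + (-12) = 41.13

41.13 degC


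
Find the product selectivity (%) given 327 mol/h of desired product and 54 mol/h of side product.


Selectivity = desired / (desired + undesired) * 100
Total products = 327 + 54 = 381 mol/h
S = 327 / 381 * 100
= 0.8583 * 100
= 85.83 %

85.83 %


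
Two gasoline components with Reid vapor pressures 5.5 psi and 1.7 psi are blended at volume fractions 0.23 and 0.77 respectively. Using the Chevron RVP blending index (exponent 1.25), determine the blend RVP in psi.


Chevron index: RVP_blend = (sum xi*RVPi^1.25)^(1/1.25)
RVP^1.25 terms: 0.23 * 5.5^1.25 + 0.77 * 1.7^1.25 = 3.43192
RVP_blend = 3.43192^(1/1.25) = 2.682

2.682 psi


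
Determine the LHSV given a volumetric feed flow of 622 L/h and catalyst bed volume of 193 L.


LHSV = volumetric feed rate / catalyst volume
= 622 L/h / 193 L
= 3.223 h^-1

3.223 h^-1


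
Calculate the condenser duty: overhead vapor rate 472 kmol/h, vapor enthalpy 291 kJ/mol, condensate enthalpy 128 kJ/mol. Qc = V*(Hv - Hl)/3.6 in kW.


Qc = 472 * (291 - 128) / 3.6 = 472 * 163 / 3.6 = 21370

21370 kW


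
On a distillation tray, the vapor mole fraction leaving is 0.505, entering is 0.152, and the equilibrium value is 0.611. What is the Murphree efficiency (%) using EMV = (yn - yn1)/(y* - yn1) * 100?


Murphree vapor efficiency: EMV = (y_n - y_(n-1)) / (y*_n - y_(n-1)) * 100
EMV = (0.505 - 0.152) / (0.611 - 0.152) * 100 = 0.353 / 0.459 * 100 = 76.91

76.91 %


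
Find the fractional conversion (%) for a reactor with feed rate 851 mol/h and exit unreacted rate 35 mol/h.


X = (F_in - F_out) / F_in * 100
Moles reacted = 851 - 35 = 816
X = 816 / 851 * 100
= 0.9589 * 100
= 95.89 %

95.89 %


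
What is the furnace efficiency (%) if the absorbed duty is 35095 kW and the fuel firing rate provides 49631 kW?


Furnace efficiency = Q_absorbed / Q_fuel * 100
= 35095 / 49631 * 100 = 70.71

70.71 %


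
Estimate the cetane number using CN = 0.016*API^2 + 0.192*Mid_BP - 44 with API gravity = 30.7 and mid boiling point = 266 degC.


CN = 0.016 * 30.7^2 + 0.192 * 266 - 44
CN = 15.07984 + 51.072 - 44 = 22.15184

22.15184


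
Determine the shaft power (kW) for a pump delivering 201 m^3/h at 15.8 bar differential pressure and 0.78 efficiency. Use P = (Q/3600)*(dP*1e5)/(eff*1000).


Q = 201 / 3600 = 0.0558333 m^3/s
P = 0.0558333 * (15.8 * 1e5) / 0.78 / 1000 = 113.1

113.1 kW


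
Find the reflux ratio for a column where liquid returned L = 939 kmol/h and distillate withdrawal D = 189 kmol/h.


Reflux ratio definition: R = L / D (liquid returned / distillate withdrawn)
L = 939 kmol/h, D = 189 kmol/h
R = 939 / 189 = 4.968

4.968


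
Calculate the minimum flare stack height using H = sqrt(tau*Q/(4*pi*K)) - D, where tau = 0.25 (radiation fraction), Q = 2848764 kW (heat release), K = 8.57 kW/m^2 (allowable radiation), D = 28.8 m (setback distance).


tau*Q/(4*pi*K) = 0.25 * 2848764 / (4 * pi * 8.57) = 6613.11
sqrt(6613.11) = 81.321
H = 81.321 - 28.8 = 52.52

52.52 m


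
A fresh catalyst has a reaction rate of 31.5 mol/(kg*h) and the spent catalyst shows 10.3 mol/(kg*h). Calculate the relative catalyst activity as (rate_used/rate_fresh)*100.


Activity (%) = (rate_used / rate_fresh) * 100
rate_used = 10.3, rate_fresh = 31.5
= (10.3 / 31.5) * 100
= 0.3270 * 100 = 32.70

32.70 %


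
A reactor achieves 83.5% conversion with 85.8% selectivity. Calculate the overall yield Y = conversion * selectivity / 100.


Overall yield = conversion (%) * selectivity (%) / 100
Conversion = 83.5%, Selectivity = 85.8%
Y = 83.5 * 85.8 / 100
= 71.643 %

71.643 %


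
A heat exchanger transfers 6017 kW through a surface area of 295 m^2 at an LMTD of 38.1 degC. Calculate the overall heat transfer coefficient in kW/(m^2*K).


From Q = U*A*LMTD, U = Q / (A * LMTD)
U = 6017 / (295 * 38.1) = 6017 / 11239.5 = 0.5353

0.5353 kW/(m^2*K)


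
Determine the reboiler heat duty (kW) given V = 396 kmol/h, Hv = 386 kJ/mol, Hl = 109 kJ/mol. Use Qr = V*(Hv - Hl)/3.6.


Qr = 396 * (386 - 109) / 3.6 = 396 * 277 / 3.6 = 30470

30470 kW


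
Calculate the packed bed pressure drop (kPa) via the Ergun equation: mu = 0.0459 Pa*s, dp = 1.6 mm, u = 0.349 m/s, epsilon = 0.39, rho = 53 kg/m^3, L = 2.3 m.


dp = 1.6 mm = 0.0016 m
Viscous term = 150*0.0459*0.349*(1-0.39)^2 / (0.0016^2*0.39^3) = 5887830
Inertial term = 1.75*53*0.349^2*(1-0.39) / (0.0016*0.39^3) = 72607.4
dP/L = 5887830 + 72607.4 = 5960440 Pa/m
dP = 5960440 * 2.3 / 1000 = 13710 kPa

13710 kPa


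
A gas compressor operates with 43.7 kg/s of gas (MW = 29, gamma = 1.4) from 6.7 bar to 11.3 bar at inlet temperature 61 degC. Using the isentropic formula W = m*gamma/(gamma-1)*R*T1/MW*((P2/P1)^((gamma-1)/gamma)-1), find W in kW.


Isentropic work: W = m*(gamma/(gamma-1))*(R*T1/MW)*((P2/P1)^((gamma-1)/gamma) - 1)
T1 = 61 + 273.15 = 334.15 K
Pressure ratio = 11.3 / 6.7 = 1.68657
Exponent = (1.4 - 1)/1.4 = 0.285714
(P2/P1)^exp - 1 = 1.68657^0.285714 - 1 = 0.16107
W = 43.7 * 1.4 / 0.4 * 8.314 * 334.15 / 29 * 0.16107 = 2360

2360 kW


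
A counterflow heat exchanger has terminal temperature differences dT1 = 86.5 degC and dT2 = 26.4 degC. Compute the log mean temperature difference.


LMTD = (dT1 - dT2) / ln(dT1/dT2)
= (86.5 - 26.4) / ln(86.5 / 26.4) = 60.1 / 1.18678 = 50.64

50.64 degC


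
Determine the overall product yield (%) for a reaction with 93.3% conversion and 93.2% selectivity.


Overall yield = conversion (%) * selectivity (%) / 100
Conversion = 93.3%, Selectivity = 93.2%
Y = 93.3 * 93.2 / 100
= 86.9556 %

86.9556 %


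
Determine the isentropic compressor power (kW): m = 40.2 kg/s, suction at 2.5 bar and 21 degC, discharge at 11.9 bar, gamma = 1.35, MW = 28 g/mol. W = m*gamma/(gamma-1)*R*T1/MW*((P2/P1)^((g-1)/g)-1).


Isentropic work: W = m*(gamma/(gamma-1))*(R*T1/MW)*((P2/P1)^((gamma-1)/gamma) - 1)
T1 = 21 + 273.15 = 294.15 K
Pressure ratio = 11.9 / 2.5 = 4.76
Exponent = (1.35 - 1)/1.35 = 0.259259
(P2/P1)^exp - 1 = 4.76^0.259259 - 1 = 0.498565
W = 40.2 * 1.35 / 0.35 * 8.314 * 294.15 / 28 * 0.498565 = 6752

6752 kW


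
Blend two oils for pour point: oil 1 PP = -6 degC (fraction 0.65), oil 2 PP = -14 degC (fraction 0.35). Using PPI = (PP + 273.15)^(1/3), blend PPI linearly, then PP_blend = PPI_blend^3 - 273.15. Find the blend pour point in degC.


PPI_1 = (-6 + 273.15)^(1/3) = 6.440482
PPI_2 = (-14 + 273.15)^(1/3) = 6.375541
PPI_blend = 0.65 * 6.440482 + 0.35 * 6.375541 = 6.417753
PP_blend = 6.417753^3 - 273.15 = 264.3315 - 273.15 = -8.82

-8.82 degC


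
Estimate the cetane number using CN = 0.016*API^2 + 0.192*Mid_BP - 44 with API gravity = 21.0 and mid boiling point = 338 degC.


CN = 0.016 * 21.0^2 + 0.192 * 338 - 44
CN = 7.056 + 64.896 - 44 = 27.952

27.952


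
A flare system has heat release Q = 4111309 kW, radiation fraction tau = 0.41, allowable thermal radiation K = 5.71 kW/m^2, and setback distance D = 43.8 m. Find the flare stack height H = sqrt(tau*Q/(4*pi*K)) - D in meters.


tau*Q/(4*pi*K) = 0.41 * 4111309 / (4 * pi * 5.71) = 23491.9
sqrt(23491.9) = 153.271
H = 153.271 - 43.8 = 109.5

109.5 m


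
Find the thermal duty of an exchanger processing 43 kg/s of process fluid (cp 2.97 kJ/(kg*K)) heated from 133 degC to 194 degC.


Q = m_dot * cp * delta_T
delta_T = 194 - 133 = 61 K
Q = 43 * 2.97 * 61
= 127.71 * 61
= 7790.31 kW

7790.31 kW


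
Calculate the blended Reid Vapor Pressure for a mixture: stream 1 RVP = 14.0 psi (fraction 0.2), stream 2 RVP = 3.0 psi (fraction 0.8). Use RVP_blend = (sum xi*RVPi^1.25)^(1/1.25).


Chevron index: RVP_blend = (sum xi*RVPi^1.25)^(1/1.25)
RVP^1.25 terms: 0.2 * 14.0^1.25 + 0.8 * 3.0^1.25 = 8.57472
RVP_blend = 8.57472^(1/1.25) = 5.579

5.579 psi


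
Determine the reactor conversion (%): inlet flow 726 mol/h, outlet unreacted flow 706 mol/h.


X = (F_in - F_out) / F_in * 100
Moles reacted = 726 - 706 = 20
X = 20 / 726 * 100
= 0.02755 * 100
= 2.755 %

2.755 %


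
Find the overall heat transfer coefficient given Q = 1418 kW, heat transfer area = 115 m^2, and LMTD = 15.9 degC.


From Q = U*A*LMTD, U = Q / (A * LMTD)
U = 1418 / (115 * 15.9) = 1418 / 1828.5 = 0.7755

0.7755 kW/(m^2*K)


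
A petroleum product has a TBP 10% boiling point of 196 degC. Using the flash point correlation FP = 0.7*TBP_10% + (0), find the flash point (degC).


FP = 0.7 * 196 + (0) = 137.2

137.2 degC


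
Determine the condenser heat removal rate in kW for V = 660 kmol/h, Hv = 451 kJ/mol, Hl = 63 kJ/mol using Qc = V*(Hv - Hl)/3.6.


Qc = 660 * (451 - 63) / 3.6 = 660 * 388 / 3.6 = 71130

71130 kW


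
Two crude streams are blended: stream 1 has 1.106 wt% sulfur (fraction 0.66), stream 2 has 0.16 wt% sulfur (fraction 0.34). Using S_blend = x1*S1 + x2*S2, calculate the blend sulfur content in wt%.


Linear sulfur blending: S_blend = x1*S1 + x2*S2
Contribution 1: 0.66 * 1.106 = 0.72996 wt%
Contribution 2: 0.34 * 0.16 = 0.0544 wt%
S_blend = 0.72996 + 0.0544 = 0.78436

0.78436 wt%


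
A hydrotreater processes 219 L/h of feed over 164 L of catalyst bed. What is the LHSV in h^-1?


LHSV = volumetric feed rate / catalyst volume
= 219 L/h / 164 L
= 1.335 h^-1

1.335 h^-1


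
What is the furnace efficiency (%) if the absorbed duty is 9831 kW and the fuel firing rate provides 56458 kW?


Furnace efficiency = Q_absorbed / Q_fuel * 100
= 9831 / 56458 * 100 = 17.41

17.41 %


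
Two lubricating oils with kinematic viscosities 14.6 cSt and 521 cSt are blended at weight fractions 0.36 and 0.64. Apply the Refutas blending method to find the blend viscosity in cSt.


Refutas method: VBN_i = 14.534*ln(ln(visc_i + 0.8)) + 10.975, blended linearly by mass fraction; since VBN is linear in VBI_i = ln(ln(visc_i + 0.8)) and the fractions sum to 1, blend VBI directly: visc = exp(exp(VBI_blend)) - 0.8
VBI_1 = ln(ln(14.6 + 0.8)) = 1.0059
VBI_2 = ln(ln(521 + 0.8)) = 1.83375
VBI_blend = 0.36 * 1.0059 + 0.64 * 1.83375 = 1.53572
visc_blend = exp(exp(1.53572)) - 0.8 = 103.2

103.2 cSt


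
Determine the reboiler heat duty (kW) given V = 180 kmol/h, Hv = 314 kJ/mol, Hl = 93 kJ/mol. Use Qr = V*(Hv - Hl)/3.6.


Qr = 180 * (314 - 93) / 3.6 = 180 * 221 / 3.6 = 11050

11050 kW


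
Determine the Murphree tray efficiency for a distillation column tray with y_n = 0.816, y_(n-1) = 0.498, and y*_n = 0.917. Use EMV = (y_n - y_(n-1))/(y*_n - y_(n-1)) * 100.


Murphree vapor efficiency: EMV = (y_n - y_(n-1)) / (y*_n - y_(n-1)) * 100
EMV = (0.816 - 0.498) / (0.917 - 0.498) * 100 = 0.318 / 0.419 * 100 = 75.89

75.89 %


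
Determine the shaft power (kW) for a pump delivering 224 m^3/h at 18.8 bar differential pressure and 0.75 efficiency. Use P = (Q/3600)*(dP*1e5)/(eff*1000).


Q = 224 / 3600 = 0.0622222 m^3/s
P = 0.0622222 * (18.8 * 1e5) / 0.75 / 1000 = 156.0

156.0 kW


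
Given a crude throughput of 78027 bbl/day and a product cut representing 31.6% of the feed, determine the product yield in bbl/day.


Crude throughput = 78027 bbl/day
Fraction yield = 31.6%
yield = throughput * fraction / 100
yield = 78027 * 31.6 / 100 = 24656.532

24656.532 bbl/day


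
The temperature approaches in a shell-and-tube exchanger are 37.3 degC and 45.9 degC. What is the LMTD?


LMTD = (dT1 - dT2) / ln(dT1/dT2)
= (37.3 - 45.9) / ln(37.3 / 45.9) = -8.6 / -0.207472 = 41.45

41.45 degC


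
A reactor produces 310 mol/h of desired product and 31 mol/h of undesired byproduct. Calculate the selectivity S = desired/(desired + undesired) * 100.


Selectivity = desired / (desired + undesired) * 100
Total products = 310 + 31 = 341 mol/h
S = 310 / 341 * 100
= 0.9091 * 100
= 90.91 %

90.91 %


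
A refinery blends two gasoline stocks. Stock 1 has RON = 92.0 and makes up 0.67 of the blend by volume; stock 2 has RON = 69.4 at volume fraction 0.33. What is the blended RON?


Linear blending: RON_blend = sum(vi * RONi)
Contribution 1: 0.67 * 92.0 = 61.64
Contribution 2: 0.33 * 69.4 = 22.902
RON_blend = 61.64 + 22.902 = 84.542

84.542


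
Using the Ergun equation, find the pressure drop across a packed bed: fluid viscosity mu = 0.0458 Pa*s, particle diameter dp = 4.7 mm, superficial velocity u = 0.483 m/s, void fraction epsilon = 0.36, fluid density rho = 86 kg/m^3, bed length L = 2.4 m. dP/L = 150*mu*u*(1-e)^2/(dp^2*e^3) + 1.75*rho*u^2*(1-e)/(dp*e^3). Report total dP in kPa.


dp = 4.7 mm = 0.0047 m
Viscous term = 150*0.0458*0.483*(1-0.36)^2 / (0.0047^2*0.36^3) = 1318740
Inertial term = 1.75*86*0.483^2*(1-0.36) / (0.0047*0.36^3) = 102472
dP/L = 1318740 + 102472 = 1421210 Pa/m
dP = 1421210 * 2.4 / 1000 = 3411 kPa

3411 kPa


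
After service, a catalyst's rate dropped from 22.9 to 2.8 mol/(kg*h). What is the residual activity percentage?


Activity (%) = (rate_used / rate_fresh) * 100
rate_used = 2.8, rate_fresh = 22.9
= (2.8 / 22.9) * 100
= 0.1223 * 100 = 12.23

12.23 %


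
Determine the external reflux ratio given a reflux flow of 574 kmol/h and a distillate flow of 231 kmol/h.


Reflux ratio definition: R = L / D (liquid returned / distillate withdrawn)
L = 574 kmol/h, D = 231 kmol/h
R = 574 / 231 = 2.485

2.485


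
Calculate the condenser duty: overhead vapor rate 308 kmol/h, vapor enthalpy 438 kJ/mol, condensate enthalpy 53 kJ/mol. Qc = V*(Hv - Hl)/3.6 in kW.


Qc = 308 * (438 - 53) / 3.6 = 308 * 385 / 3.6 = 32940

32940 kW


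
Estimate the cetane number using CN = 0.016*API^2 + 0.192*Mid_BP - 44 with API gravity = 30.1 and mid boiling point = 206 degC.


CN = 0.016 * 30.1^2 + 0.192 * 206 - 44
CN = 14.49616 + 39.552 - 44 = 10.04816

10.04816


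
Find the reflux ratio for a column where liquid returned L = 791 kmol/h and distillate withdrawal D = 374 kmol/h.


Reflux ratio definition: R = L / D (liquid returned / distillate withdrawn)
L = 791 kmol/h, D = 374 kmol/h
R = 791 / 374 = 2.115

2.115


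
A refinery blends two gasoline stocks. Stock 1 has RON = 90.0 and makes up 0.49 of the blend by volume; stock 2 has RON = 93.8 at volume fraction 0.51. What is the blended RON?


Linear blending: RON_blend = sum(vi * RONi)
Contribution 1: 0.49 * 90.0 = 44.1
Contribution 2: 0.51 * 93.8 = 47.838
RON_blend = 44.1 + 47.838 = 91.938

91.938


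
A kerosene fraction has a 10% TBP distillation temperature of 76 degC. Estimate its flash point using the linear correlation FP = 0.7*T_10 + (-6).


FP = 0.7 * 76 + (-6) = 47.2

47.2 degC


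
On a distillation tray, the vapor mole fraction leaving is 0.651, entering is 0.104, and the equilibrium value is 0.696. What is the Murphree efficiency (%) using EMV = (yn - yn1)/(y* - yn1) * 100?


Murphree vapor efficiency: EMV = (y_n - y_(n-1)) / (y*_n - y_(n-1)) * 100
EMV = (0.651 - 0.104) / (0.696 - 0.104) * 100 = 0.547 / 0.592 * 100 = 92.40

92.40 %


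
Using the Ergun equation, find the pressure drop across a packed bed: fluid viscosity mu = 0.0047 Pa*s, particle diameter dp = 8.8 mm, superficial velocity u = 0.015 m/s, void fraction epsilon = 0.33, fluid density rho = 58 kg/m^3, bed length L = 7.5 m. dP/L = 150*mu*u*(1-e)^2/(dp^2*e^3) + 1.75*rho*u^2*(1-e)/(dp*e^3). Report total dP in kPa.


dp = 8.8 mm = 0.0088 m
Viscous term = 150*0.0047*0.015*(1-0.33)^2 / (0.0088^2*0.33^3) = 1705.78
Inertial term = 1.75*58*0.015^2*(1-0.33) / (0.0088*0.33^3) = 48.3837
dP/L = 1705.78 + 48.3837 = 1754.16 Pa/m
dP = 1754.16 * 7.5 / 1000 = 13.16 kPa

13.16 kPa


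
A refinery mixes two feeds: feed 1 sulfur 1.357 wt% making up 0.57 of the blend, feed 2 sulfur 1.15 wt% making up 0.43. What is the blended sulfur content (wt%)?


Linear sulfur blending: S_blend = x1*S1 + x2*S2
Contribution 1: 0.57 * 1.357 = 0.77349 wt%
Contribution 2: 0.43 * 1.15 = 0.4945 wt%
S_blend = 0.77349 + 0.4945 = 1.26799

1.26799 wt%


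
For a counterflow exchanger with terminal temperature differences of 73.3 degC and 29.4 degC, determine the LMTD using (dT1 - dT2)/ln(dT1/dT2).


LMTD = (dT1 - dT2) / ln(dT1/dT2)
= (73.3 - 29.4) / ln(73.3 / 29.4) = 43.9 / 0.913566 = 48.05

48.05 degC


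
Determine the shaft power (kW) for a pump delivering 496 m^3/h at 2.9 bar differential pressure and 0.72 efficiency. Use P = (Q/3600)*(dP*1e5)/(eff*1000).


Q = 496 / 3600 = 0.137778 m^3/s
P = 0.137778 * (2.9 * 1e5) / 0.72 / 1000 = 55.49

55.49 kW


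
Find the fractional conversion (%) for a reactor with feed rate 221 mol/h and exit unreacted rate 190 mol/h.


X = (F_in - F_out) / F_in * 100
Moles reacted = 221 - 190 = 31
X = 31 / 221 * 100
= 0.1403 * 100
= 14.03 %

14.03 %


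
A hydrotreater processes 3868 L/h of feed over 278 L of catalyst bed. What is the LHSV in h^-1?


LHSV = volumetric feed rate / catalyst volume
= 3868 L/h / 278 L
= 13.91 h^-1

13.91 h^-1


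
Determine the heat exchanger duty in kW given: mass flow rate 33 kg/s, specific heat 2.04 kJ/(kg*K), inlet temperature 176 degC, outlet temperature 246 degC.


Q = m_dot * cp * delta_T
delta_T = 246 - 176 = 70 K
Q = 33 * 2.04 * 70
= 67.32 * 70
= 4712.4 kW

4712.4 kW


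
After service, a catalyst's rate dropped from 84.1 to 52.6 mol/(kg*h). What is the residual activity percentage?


Activity (%) = (rate_used / rate_fresh) * 100
rate_used = 52.6, rate_fresh = 84.1
= (52.6 / 84.1) * 100
= 0.6254 * 100 = 62.54

62.54 %


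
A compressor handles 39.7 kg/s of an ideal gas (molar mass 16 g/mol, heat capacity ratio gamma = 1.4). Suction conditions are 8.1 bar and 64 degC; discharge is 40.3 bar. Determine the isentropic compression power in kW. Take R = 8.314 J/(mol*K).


Isentropic work: W = m*(gamma/(gamma-1))*(R*T1/MW)*((P2/P1)^((gamma-1)/gamma) - 1)
T1 = 64 + 273.15 = 337.15 K
Pressure ratio = 40.3 / 8.1 = 4.97531
Exponent = (1.4 - 1)/1.4 = 0.285714
(P2/P1)^exp - 1 = 4.97531^0.285714 - 1 = 0.58158
W = 39.7 * 1.4 / 0.4 * 8.314 * 337.15 / 16 * 0.58158 = 14160

14160 kW


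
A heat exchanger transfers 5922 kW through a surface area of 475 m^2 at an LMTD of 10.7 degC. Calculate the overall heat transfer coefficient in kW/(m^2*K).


From Q = U*A*LMTD, U = Q / (A * LMTD)
U = 5922 / (475 * 10.7) = 5922 / 5082.5 = 1.165

1.165 kW/(m^2*K)


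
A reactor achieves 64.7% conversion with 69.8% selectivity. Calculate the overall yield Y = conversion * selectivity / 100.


Overall yield = conversion (%) * selectivity (%) / 100
Conversion = 64.7%, Selectivity = 69.8%
Y = 64.7 * 69.8 / 100
= 45.1606 %

45.1606 %


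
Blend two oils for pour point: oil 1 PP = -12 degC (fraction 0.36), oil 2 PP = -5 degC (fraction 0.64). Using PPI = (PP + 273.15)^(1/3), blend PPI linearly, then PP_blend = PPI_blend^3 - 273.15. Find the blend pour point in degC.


PPI_1 = (-12 + 273.15)^(1/3) = 6.391901
PPI_2 = (-5 + 273.15)^(1/3) = 6.448508
PPI_blend = 0.36 * 6.391901 + 0.64 * 6.448508 = 6.428129
PP_blend = 6.428129^3 - 273.15 = 265.6157 - 273.15 = -7.53

-7.53 degC


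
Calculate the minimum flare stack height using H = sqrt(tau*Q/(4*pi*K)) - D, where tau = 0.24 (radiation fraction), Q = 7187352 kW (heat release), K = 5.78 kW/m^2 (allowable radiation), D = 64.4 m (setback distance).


tau*Q/(4*pi*K) = 0.24 * 7187352 / (4 * pi * 5.78) = 23748.8
sqrt(23748.8) = 154.106
H = 154.106 - 64.4 = 89.71

89.71 m


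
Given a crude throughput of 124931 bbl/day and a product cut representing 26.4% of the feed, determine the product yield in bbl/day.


Crude throughput = 124931 bbl/day
Fraction yield = 26.4%
yield = throughput * fraction / 100
yield = 124931 * 26.4 / 100 = 32981.784

32981.784 bbl/day


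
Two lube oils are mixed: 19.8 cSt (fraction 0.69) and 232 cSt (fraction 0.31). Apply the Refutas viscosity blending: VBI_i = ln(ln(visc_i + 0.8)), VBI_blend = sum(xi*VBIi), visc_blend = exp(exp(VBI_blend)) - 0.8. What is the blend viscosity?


Refutas method: VBN_i = 14.534*ln(ln(visc_i + 0.8)) + 10.975, blended linearly by mass fraction; since VBN is linear in VBI_i = ln(ln(visc_i + 0.8)) and the fractions sum to 1, blend VBI directly: visc = exp(exp(VBI_blend)) - 0.8
VBI_1 = ln(ln(19.8 + 0.8)) = 1.10701
VBI_2 = ln(ln(232 + 0.8)) = 1.69565
VBI_blend = 0.69 * 1.10701 + 0.31 * 1.69565 = 1.28949
visc_blend = exp(exp(1.28949)) - 0.8 = 36.95

36.95 cSt


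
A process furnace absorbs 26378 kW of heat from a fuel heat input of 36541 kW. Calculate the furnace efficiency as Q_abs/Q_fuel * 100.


Furnace efficiency = Q_absorbed / Q_fuel * 100
= 26378 / 36541 * 100 = 72.19

72.19 %


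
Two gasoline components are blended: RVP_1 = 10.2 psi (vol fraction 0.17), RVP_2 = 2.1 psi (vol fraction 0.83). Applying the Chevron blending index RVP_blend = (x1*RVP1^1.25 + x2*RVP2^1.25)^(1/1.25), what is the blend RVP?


Chevron index: RVP_blend = (sum xi*RVPi^1.25)^(1/1.25)
RVP^1.25 terms: 0.17 * 10.2^1.25 + 0.83 * 2.1^1.25 = 5.19707
RVP_blend = 5.19707^(1/1.25) = 3.738

3.738 psi


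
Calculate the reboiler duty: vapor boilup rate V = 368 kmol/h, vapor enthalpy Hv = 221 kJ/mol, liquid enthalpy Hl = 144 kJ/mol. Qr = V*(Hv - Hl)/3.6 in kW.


Qr = 368 * (221 - 144) / 3.6 = 368 * 77 / 3.6 = 7871

7871 kW


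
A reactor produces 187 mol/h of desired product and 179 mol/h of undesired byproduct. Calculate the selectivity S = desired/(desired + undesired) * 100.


Selectivity = desired / (desired + undesired) * 100
Total products = 187 + 179 = 366 mol/h
S = 187 / 366 * 100
= 0.5109 * 100
= 51.09 %

51.09 %


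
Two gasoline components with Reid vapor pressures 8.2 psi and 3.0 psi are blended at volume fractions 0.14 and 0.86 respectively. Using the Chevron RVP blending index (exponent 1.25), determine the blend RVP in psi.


Chevron index: RVP_blend = (sum xi*RVPi^1.25)^(1/1.25)
RVP^1.25 terms: 0.14 * 8.2^1.25 + 0.86 * 3.0^1.25 = 5.33812
RVP_blend = 5.33812^(1/1.25) = 3.819

3.819 psi


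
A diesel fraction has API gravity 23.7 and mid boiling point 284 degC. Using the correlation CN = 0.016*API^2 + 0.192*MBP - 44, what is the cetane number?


CN = 0.016 * 23.7^2 + 0.192 * 284 - 44
CN = 8.98704 + 54.528 - 44 = 19.51504

19.51504


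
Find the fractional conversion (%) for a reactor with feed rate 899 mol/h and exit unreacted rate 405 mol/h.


X = (F_in - F_out) / F_in * 100
Moles reacted = 899 - 405 = 494
X = 494 / 899 * 100
= 0.5495 * 100
= 54.95 %

54.95 %


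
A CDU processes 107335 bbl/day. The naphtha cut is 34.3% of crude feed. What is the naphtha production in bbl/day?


Crude throughput = 107335 bbl/day
Fraction yield = 34.3%
yield = throughput * fraction / 100
yield = 107335 * 34.3 / 100 = 36815.905

36815.905 bbl/day


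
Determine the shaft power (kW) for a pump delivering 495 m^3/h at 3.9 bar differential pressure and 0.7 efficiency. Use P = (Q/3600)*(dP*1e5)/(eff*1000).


Q = 495 / 3600 = 0.1375 m^3/s
P = 0.1375 * (3.9 * 1e5) / 0.7 / 1000 = 76.61

76.61 kW
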